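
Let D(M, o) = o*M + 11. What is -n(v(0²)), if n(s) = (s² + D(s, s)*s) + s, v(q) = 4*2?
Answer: -672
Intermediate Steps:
D(M, o) = 11 + M*o (D(M, o) = M*o + 11 = 11 + M*o)
v(q) = 8
n(s) = s + s² + s*(11 + s²) (n(s) = (s² + (11 + s*s)*s) + s = (s² + (11 + s²)*s) + s = (s² + s*(11 + s²)) + s = s + s² + s*(11 + s²))
-n(v(0²)) = -8*(12 + 8 + 8²) = -8*(12 + 8 + 64) = -8*84 = -1*672 = -672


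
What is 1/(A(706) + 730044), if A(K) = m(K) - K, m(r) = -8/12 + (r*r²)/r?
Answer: 3/3683320 ≈ 8.1448e-7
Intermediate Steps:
m(r) = -⅔ + r² (m(r) = -8*1/12 + r³/r = -⅔ + r²)
A(K) = -⅔ + K² - K (A(K) = (-⅔ + K²) - K = -⅔ + K² - K)
1/(A(706) + 730044) = 1/((-⅔ + 706² - 1*706) + 730044) = 1/((-⅔ + 498436 - 706) + 730044) = 1/(1493188/3 + 730044) = 1/(3683320/3) = 3/3683320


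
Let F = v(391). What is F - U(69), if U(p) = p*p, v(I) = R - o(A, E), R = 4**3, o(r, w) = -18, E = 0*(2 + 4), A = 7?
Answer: -4679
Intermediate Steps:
E = 0 (E = 0*6 = 0)
R = 64
v(I) = 82 (v(I) = 64 - 1*(-18) = 64 + 18 = 82)
F = 82
U(p) = p**2
F - U(69) = 82 - 1*69**2 = 82 - 1*4761 = 82 - 4761 = -4679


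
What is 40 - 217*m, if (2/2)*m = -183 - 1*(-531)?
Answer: -75476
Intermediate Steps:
m = 348 (m = -183 - 1*(-531) = -183 + 531 = 348)
40 - 217*m = 40 - 217*348 = 40 - 75516 = -75476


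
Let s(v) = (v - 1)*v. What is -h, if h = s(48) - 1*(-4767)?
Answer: -7023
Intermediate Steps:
s(v) = v*(-1 + v) (s(v) = (-1 + v)*v = v*(-1 + v))
h = 7023 (h = 48*(-1 + 48) - 1*(-4767) = 48*47 + 4767 = 2256 + 4767 = 7023)
-h = -1*7023 = -7023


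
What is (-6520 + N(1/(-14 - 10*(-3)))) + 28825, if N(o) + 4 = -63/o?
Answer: 21293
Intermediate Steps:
N(o) = -4 - 63/o
(-6520 + N(1/(-14 - 10*(-3)))) + 28825 = (-6520 + (-4 - 63/(1/(-14 - 10*(-3))))) + 28825 = (-6520 + (-4 - 63/(1/(-14 + 30)))) + 28825 = (-6520 + (-4 - 63/(1/16))) + 28825 = (-6520 + (-4 - 63/1/16)) + 28825 = (-6520 + (-4 - 63*16)) + 28825 = (-6520 + (-4 - 1008)) + 28825 = (-6520 - 1012) + 28825 = -7532 + 28825 = 21293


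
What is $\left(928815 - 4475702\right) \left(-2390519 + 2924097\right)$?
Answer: $-1892540871686$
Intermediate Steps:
$\left(928815 - 4475702\right) \left(-2390519 + 2924097\right) = \left(-3546887\right) 533578 = -1892540871686$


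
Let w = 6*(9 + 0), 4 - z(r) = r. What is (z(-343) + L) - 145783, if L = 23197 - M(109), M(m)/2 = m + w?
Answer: -122565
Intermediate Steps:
z(r) = 4 - r
w = 54 (w = 6*9 = 54)
M(m) = 108 + 2*m (M(m) = 2*(m + 54) = 2*(54 + m) = 108 + 2*m)
L = 22871 (L = 23197 - (108 + 2*109) = 23197 - (108 + 218) = 23197 - 1*326 = 23197 - 326 = 22871)
(z(-343) + L) - 145783 = ((4 - 1*(-343)) + 22871) - 145783 = ((4 + 343) + 22871) - 145783 = (347 + 22871) - 145783 = 23218 - 145783 = -122565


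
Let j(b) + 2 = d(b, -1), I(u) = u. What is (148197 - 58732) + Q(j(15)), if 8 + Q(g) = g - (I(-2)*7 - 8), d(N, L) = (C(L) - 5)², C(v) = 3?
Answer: 89481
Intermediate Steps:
d(N, L) = 4 (d(N, L) = (3 - 5)² = (-2)² = 4)
j(b) = 2 (j(b) = -2 + 4 = 2)
Q(g) = 14 + g (Q(g) = -8 + (g - (-2*7 - 8)) = -8 + (g - (-14 - 8)) = -8 + (g - 1*(-22)) = -8 + (g + 22) = -8 + (22 + g) = 14 + g)
(148197 - 58732) + Q(j(15)) = (148197 - 58732) + (14 + 2) = 89465 + 16 = 89481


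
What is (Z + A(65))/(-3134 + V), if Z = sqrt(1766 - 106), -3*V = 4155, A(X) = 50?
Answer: -50/4519 - 2*sqrt(415)/4519 ≈ -0.020080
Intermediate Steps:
V = -1385 (V = -1/3*4155 = -1385)
Z = 2*sqrt(415) (Z = sqrt(1660) = 2*sqrt(415) ≈ 40.743)
(Z + A(65))/(-3134 + V) = (2*sqrt(415) + 50)/(-3134 - 1385) = (50 + 2*sqrt(415))/(-4519) = (50 + 2*sqrt(415))*(-1/4519) = -50/4519 - 2*sqrt(415)/4519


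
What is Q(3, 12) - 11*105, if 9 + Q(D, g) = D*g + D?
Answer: -1125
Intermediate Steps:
Q(D, g) = -9 + D + D*g (Q(D, g) = -9 + (D*g + D) = -9 + (D + D*g) = -9 + D + D*g)
Q(3, 12) - 11*105 = (-9 + 3 + 3*12) - 11*105 = (-9 + 3 + 36) - 1155 = 30 - 1155 = -1125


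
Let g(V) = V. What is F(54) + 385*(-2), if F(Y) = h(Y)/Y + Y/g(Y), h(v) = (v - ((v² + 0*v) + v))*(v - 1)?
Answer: -3631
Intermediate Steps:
h(v) = -v²*(-1 + v) (h(v) = (v - ((v² + 0) + v))*(-1 + v) = (v - (v² + v))*(-1 + v) = (v - (v + v²))*(-1 + v) = (v + (-v - v²))*(-1 + v) = (-v²)*(-1 + v) = -v²*(-1 + v))
F(Y) = 1 + Y*(1 - Y) (F(Y) = (Y²*(1 - Y))/Y + Y/Y = Y*(1 - Y) + 1 = 1 + Y*(1 - Y))
F(54) + 385*(-2) = (1 - 1*54*(-1 + 54)) + 385*(-2) = (1 - 1*54*53) - 770 = (1 - 2862) - 770 = -2861 - 770 = -3631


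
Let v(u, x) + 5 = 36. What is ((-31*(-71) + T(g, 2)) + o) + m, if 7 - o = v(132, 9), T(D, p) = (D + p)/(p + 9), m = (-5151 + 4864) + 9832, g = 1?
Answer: 128945/11 ≈ 11722.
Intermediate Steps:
v(u, x) = 31 (v(u, x) = -5 + 36 = 31)
m = 9545 (m = -287 + 9832 = 9545)
T(D, p) = (D + p)/(9 + p)
o = -24 (o = 7 - 1*31 = 7 - 31 = -24)
((-31*(-71) + T(g, 2)) + o) + m = ((-31*(-71) + (1 + 2)/(9 + 2)) - 24) + 9545 = ((2201 + 3/11) - 24) + 9545 = (24214/11 - 24) + 9545 = 23950/11 + 9545 = 128945/11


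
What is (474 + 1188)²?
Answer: 2762244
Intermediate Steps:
(474 + 1188)² = 1662² = 2762244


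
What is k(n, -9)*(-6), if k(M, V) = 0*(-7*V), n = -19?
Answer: 0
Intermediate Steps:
k(M, V) = 0
k(n, -9)*(-6) = 0*(-6) = 0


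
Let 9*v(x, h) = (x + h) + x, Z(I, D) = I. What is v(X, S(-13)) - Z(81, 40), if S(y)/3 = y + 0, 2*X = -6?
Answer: -86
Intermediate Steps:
X = -3 (X = (1/2)*(-6) = -3)
S(y) = 3*y (S(y) = 3*(y + 0) = 3*y)
v(x, h) = h/9 + 2*x/9 (v(x, h) = ((x + h) + x)/9 = ((h + x) + x)/9 = (h + 2*x)/9 = h/9 + 2*x/9)
v(X, S(-13)) - Z(81, 40) = ((3*(-13))/9 + (2/9)*(-3)) - 1*81 = ((1/9)*(-39) - 2/3) - 81 = (-13/3 - 2/3) - 81 = -5 - 81 = -86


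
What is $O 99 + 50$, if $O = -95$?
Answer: $-9355$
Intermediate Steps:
$O 99 + 50 = \left(-95\right) 99 + 50 = -9405 + 50 = -9355$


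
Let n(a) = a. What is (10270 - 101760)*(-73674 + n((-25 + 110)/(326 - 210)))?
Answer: 390941298755/58 ≈ 6.7404e+9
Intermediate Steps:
(10270 - 101760)*(-73674 + n((-25 + 110)/(326 - 210))) = (10270 - 101760)*(-73674 + (-25 + 110)/(326 - 210)) = -91490*(-73674 + 85/116) = -91490*(-8546099/116) = 390941298755/58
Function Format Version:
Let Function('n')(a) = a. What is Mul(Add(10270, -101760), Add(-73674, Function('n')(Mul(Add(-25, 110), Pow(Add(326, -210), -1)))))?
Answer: Rational(390941298755, 58) ≈ 6.7404e+9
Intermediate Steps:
Mul(Add(10270, -101760), Add(-73674, Function('n')(Mul(Add(-25, 110), Pow(Add(326, -210), -1))))) = Mul(Add(10270, -101760), Add(-73674, Mul(Add(-25, 110), Pow(Add(326, -210), -1)))) = Mul(-91490, Add(-73674, Mul(85, Pow(116, -1)))) = Mul(-91490, Add(-73674, Mul(85, Rational(1, 116)))) = Mul(-91490, Add(-73674, Rational(85, 116))) = Mul(-91490, Rational(-8546099, 116)) = Rational(390941298755, 58)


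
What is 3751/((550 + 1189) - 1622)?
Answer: 3751/117 ≈ 32.060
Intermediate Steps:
3751/((550 + 1189) - 1622) = 3751/(1739 - 1622) = 3751/117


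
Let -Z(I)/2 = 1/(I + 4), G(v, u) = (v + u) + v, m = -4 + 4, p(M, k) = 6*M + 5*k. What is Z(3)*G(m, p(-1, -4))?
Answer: 52/7 ≈ 7.4286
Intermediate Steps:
p(M, k) = 5*k + 6*M
m = 0
G(v, u) = u + 2*v (G(v, u) = (u + v) + v = u + 2*v)
Z(I) = -2/(4 + I) (Z(I) = -2/(I + 4) = -2/(4 + I))
Z(3)*G(m, p(-1, -4)) = (-2/(4 + 3))*((5*(-4) + 6*(-1)) + 2*0) = (-2/7)*((-20 - 6) + 0) = (-2*⅐)*(-26 + 0) = -2/7*(-26) = 52/7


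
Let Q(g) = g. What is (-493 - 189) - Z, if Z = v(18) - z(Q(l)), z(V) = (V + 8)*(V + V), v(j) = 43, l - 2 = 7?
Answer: -419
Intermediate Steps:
l = 9 (l = 2 + 7 = 9)
z(V) = 2*V*(8 + V) (z(V) = (8 + V)*(2*V) = 2*V*(8 + V))
Z = -263 (Z = 43 - 2*9*(8 + 9) = 43 - 2*9*17 = 43 - 1*306 = 43 - 306 = -263)
(-493 - 189) - Z = (-493 - 189) - 1*(-263) = -682 + 263 = -419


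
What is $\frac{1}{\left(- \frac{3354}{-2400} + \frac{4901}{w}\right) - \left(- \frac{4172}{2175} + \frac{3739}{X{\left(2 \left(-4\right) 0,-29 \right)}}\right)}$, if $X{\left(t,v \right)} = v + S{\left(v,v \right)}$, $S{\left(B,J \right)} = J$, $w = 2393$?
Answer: $\frac{16655280}{1163025461} \approx 0.014321$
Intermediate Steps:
$X{\left(t,v \right)} = 2 v$ ($X{\left(t,v \right)} = v + v = 2 v$)
$\frac{1}{\left(- \frac{3354}{-2400} + \frac{4901}{w}\right) - \left(- \frac{4172}{2175} + \frac{3739}{X{\left(2 \left(-4\right) 0,-29 \right)}}\right)} = \frac{1}{\left(- \frac{3354}{-2400} + \frac{4901}{2393}\right) - \left(- \frac{4172}{2175} - \frac{3739}{58}\right)} = \frac{1}{\left(\left(-3354\right) \left(- \frac{1}{2400}\right) + 4901 \cdot \frac{1}{2393}\right) - \left(- \frac{4172}{2175} + \frac{3739}{-58}\right)} = \frac{1}{\left(\frac{559}{400} + \frac{4901}{2393}\right) + \left(\left(-3739\right) \left(- \frac{1}{58}\right) + \frac{4172}{2175}\right)} = \frac{1}{\frac{3298087}{957200} + \left(\frac{3739}{58} + \frac{4172}{2175}\right)} = \frac{1}{\frac{3298087}{957200} + \frac{288769}{4350}} = \frac{1}{\frac{1163025461}{16655280}} = \frac{16655280}{1163025461}$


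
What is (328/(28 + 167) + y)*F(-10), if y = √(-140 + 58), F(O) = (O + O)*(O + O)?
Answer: 26240/39 + 400*I*√82 ≈ 672.82 + 3622.2*I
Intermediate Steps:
F(O) = 4*O² (F(O) = (2*O)*(2*O) = 4*O²)
y = I*√82 (y = √(-82) = I*√82 ≈ 9.0554*I)
(328/(28 + 167) + y)*F(-10) = (328/(28 + 167) + I*√82)*(4*(-10)²) = (328/195 + I*√82)*(4*100) = (328*(1/195) + I*√82)*400 = (328/195 + I*√82)*400 = 26240/39 + 400*I*√82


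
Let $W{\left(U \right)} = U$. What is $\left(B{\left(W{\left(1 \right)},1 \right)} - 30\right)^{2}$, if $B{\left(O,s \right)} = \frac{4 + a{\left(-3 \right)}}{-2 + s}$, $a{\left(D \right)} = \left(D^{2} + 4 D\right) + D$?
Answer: $784$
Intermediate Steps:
$a{\left(D \right)} = D^{2} + 5 D$
$B{\left(O,s \right)} = - \frac{2}{-2 + s}$ ($B{\left(O,s \right)} = \frac{4 - 3 \left(5 - 3\right)}{-2 + s} = \frac{4 - 6}{-2 + s} = - \frac{2}{-2 + s}$)
$\left(B{\left(W{\left(1 \right)},1 \right)} - 30\right)^{2} = \left(- \frac{2}{-2 + 1} - 30\right)^{2} = \left(- \frac{2}{-1} - 30\right)^{2} = \left(\left(-2\right) \left(-1\right) - 30\right)^{2} = \left(2 - 30\right)^{2} = \left(-28\right)^{2} = 784$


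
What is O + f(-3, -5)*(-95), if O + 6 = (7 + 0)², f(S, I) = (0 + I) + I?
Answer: 993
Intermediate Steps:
f(S, I) = 2*I (f(S, I) = I + I = 2*I)
O = 43 (O = -6 + (7 + 0)² = -6 + 7² = -6 + 49 = 43)
O + f(-3, -5)*(-95) = 43 + (2*(-5))*(-95) = 43 - 10*(-95) = 43 + 950 = 993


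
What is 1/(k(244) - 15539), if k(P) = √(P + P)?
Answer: -15539/241460033 - 2*√122/241460033 ≈ -6.4446e-5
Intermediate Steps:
k(P) = √2*√P (k(P) = √(2*P) = √2*√P)
1/(k(244) - 15539) = 1/(√2*√244 - 15539) = 1/(√2*(2*√61) - 15539) = 1/(2*√122 - 15539) = 1/(-15539 + 2*√122)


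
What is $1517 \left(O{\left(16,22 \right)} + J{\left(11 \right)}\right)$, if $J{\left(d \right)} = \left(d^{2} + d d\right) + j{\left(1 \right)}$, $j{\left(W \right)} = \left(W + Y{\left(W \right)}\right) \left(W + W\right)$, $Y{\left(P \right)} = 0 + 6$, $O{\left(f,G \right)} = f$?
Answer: $412624$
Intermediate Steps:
$Y{\left(P \right)} = 6$
$j{\left(W \right)} = 2 W \left(6 + W\right)$ ($j{\left(W \right)} = \left(W + 6\right) \left(W + W\right) = \left(6 + W\right) 2 W = 2 W \left(6 + W\right)$)
$J{\left(d \right)} = 14 + 2 d^{2}$ ($J{\left(d \right)} = \left(d^{2} + d d\right) + 2 \cdot 1 \left(6 + 1\right) = \left(d^{2} + d^{2}\right) + 2 \cdot 1 \cdot 7 = 2 d^{2} + 14 = 14 + 2 d^{2}$)
$1517 \left(O{\left(16,22 \right)} + J{\left(11 \right)}\right) = 1517 \left(16 + \left(14 + 2 \cdot 11^{2}\right)\right) = 1517 \left(16 + \left(14 + 2 \cdot 121\right)\right) = 1517 \left(16 + \left(14 + 242\right)\right) = 1517 \left(16 + 256\right) = 1517 \cdot 272 = 412624$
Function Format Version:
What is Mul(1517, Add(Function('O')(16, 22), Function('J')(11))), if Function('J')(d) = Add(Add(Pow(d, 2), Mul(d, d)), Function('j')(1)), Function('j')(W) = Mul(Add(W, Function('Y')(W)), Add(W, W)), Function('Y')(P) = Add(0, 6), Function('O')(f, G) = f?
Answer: 412624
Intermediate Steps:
Function('Y')(P) = 6
Function('j')(W) = Mul(2, W, Add(6, W)) (Function('j')(W) = Mul(Add(W, 6), Add(W, W)) = Mul(Add(6, W), Mul(2, W)) = Mul(2, W, Add(6, W)))
Function('J')(d) = Add(14, Mul(2, Pow(d, 2))) (Function('J')(d) = Add(Add(Pow(d, 2), Mul(d, d)), Mul(2, 1, Add(6, 1))) = Add(Add(Pow(d, 2), Pow(d, 2)), Mul(2, 1, 7)) = Add(Mul(2, Pow(d, 2)), 14) = Add(14, Mul(2, Pow(d, 2))))
Mul(1517, Add(Function('O')(16, 22), Function('J')(11))) = Mul(1517, Add(16, Add(14, Mul(2, Pow(11, 2))))) = Mul(1517, Add(16, Add(14, Mul(2, 121)))) = Mul(1517, Add(16, Add(14, 242))) = Mul(1517, Add(16, 256)) = Mul(1517, 272) = 412624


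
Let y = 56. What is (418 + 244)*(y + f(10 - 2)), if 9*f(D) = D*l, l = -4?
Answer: 312464/9 ≈ 34718.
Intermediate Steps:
f(D) = -4*D/9 (f(D) = (D*(-4))/9 = (-4*D)/9 = -4*D/9)
(418 + 244)*(y + f(10 - 2)) = (418 + 244)*(56 - 4*(10 - 2)/9) = 662*(56 - 4/9*8) = 662*(56 - 32/9) = 662*(472/9) = 312464/9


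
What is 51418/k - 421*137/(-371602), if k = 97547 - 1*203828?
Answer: -1853866057/5642033166 ≈ -0.32858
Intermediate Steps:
k = -106281 (k = 97547 - 203828 = -106281)
51418/k - 421*137/(-371602) = 51418/(-106281) - 421*137/(-371602) = 51418*(-1/106281) - 57677*(-1/371602) = -51418/106281 + 57677/371602 = -1853866057/5642033166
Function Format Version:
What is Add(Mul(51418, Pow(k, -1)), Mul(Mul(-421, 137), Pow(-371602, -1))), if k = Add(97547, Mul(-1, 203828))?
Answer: Rational(-1853866057, 5642033166) ≈ -0.32858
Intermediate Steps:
k = -106281 (k = Add(97547, -203828) = -106281)
Add(Mul(51418, Pow(k, -1)), Mul(Mul(-421, 137), Pow(-371602, -1))) = Add(Mul(51418, Pow(-106281, -1)), Mul(Mul(-421, 137), Pow(-371602, -1))) = Add(Mul(51418, Rational(-1, 106281)), Mul(-57677, Rational(-1, 371602))) = Add(Rational(-51418, 106281), Rational(57677, 371602)) = Rational(-1853866057, 5642033166)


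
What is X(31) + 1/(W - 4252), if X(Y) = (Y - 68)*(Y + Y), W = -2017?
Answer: -14381087/6269 ≈ -2294.0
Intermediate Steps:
X(Y) = 2*Y*(-68 + Y) (X(Y) = (-68 + Y)*(2*Y) = 2*Y*(-68 + Y))
X(31) + 1/(W - 4252) = 2*31*(-68 + 31) + 1/(-2017 - 4252) = 2*31*(-37) + 1/(-6269) = -2294 - 1/6269 = -14381087/6269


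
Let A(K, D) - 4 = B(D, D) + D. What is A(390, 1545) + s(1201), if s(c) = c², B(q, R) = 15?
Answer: 1443965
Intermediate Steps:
A(K, D) = 19 + D (A(K, D) = 4 + (15 + D) = 19 + D)
A(390, 1545) + s(1201) = (19 + 1545) + 1201² = 1564 + 1442401 = 1443965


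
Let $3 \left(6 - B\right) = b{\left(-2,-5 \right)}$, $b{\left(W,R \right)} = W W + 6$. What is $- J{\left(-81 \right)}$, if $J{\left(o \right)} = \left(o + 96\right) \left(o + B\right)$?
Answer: $1175$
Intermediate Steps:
$b{\left(W,R \right)} = 6 + W^{2}$ ($b{\left(W,R \right)} = W^{2} + 6 = 6 + W^{2}$)
$B = \frac{8}{3}$ ($B = 6 - \frac{6 + \left(-2\right)^{2}}{3} = 6 - \frac{6 + 4}{3} = 6 - \frac{10}{3} = \frac{8}{3} \approx 2.6667$)
$J{\left(o \right)} = \left(96 + o\right) \left(\frac{8}{3} + o\right)$ ($J{\left(o \right)} = \left(o + 96\right) \left(o + \frac{8}{3}\right) = \left(96 + o\right) \left(\frac{8}{3} + o\right)$)
$- J{\left(-81 \right)} = - (256 + \left(-81\right)^{2} + \frac{296}{3} \left(-81\right)) = - (256 + 6561 - 7992) = \left(-1\right) \left(-1175\right) = 1175$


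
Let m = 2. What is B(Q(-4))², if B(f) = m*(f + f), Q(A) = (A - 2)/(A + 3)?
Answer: 576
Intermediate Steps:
Q(A) = (-2 + A)/(3 + A)
B(f) = 4*f (B(f) = 2*(f + f) = 2*(2*f) = 4*f)
B(Q(-4))² = (4*((-2 - 4)/(3 - 4)))² = (4*(-6/(-1)))² = (4*(-1*(-6)))² = (4*6)² = 24² = 576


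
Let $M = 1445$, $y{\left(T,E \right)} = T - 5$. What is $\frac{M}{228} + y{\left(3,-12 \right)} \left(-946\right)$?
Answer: $\frac{432821}{228} \approx 1898.3$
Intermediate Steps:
$y{\left(T,E \right)} = -5 + T$
$\frac{M}{228} + y{\left(3,-12 \right)} \left(-946\right) = \frac{1}{228} \cdot 1445 + \left(-5 + 3\right) \left(-946\right) = \frac{1}{228} \cdot 1445 - -1892 = \frac{1445}{228} + 1892 = \frac{432821}{228}$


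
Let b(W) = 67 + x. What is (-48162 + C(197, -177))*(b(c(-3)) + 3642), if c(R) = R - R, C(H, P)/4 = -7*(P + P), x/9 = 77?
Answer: -168376500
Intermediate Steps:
x = 693 (x = 9*77 = 693)
C(H, P) = -56*P (C(H, P) = 4*(-7*(P + P)) = 4*(-14*P) = -56*P)
c(R) = 0
b(W) = 760 (b(W) = 67 + 693 = 760)
(-48162 + C(197, -177))*(b(c(-3)) + 3642) = (-48162 - 56*(-177))*(760 + 3642) = (-48162 + 9912)*4402 = -38250*4402 = -168376500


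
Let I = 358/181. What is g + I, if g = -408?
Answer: -73490/181 ≈ -406.02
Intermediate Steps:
I = 358/181 (I = 358*(1/181) = 358/181 ≈ 1.9779)
g + I = -408 + 358/181 = -73490/181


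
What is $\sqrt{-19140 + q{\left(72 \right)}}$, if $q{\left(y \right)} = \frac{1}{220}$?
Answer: $\frac{i \sqrt{231593945}}{110} \approx 138.35 i$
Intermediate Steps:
$q{\left(y \right)} = \frac{1}{220}$
$\sqrt{-19140 + q{\left(72 \right)}} = \sqrt{-19140 + \frac{1}{220}} = \sqrt{- \frac{4210799}{220}} = \frac{i \sqrt{231593945}}{110}$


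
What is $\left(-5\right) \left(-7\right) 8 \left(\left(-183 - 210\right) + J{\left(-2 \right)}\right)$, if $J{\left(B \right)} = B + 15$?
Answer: $-106400$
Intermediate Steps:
$J{\left(B \right)} = 15 + B$
$\left(-5\right) \left(-7\right) 8 \left(\left(-183 - 210\right) + J{\left(-2 \right)}\right) = \left(-5\right) \left(-7\right) 8 \left(\left(-183 - 210\right) + \left(15 - 2\right)\right) = 35 \cdot 8 \left(-393 + 13\right) = 280 \left(-380\right) = -106400$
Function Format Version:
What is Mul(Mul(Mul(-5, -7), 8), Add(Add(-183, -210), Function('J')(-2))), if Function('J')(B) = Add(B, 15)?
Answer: -106400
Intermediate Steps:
Function('J')(B) = Add(15, B)
Mul(Mul(Mul(-5, -7), 8), Add(Add(-183, -210), Function('J')(-2))) = Mul(Mul(Mul(-5, -7), 8), Add(Add(-183, -210), Add(15, -2))) = Mul(Mul(35, 8), Add(-393, 13)) = Mul(280, -380) = -106400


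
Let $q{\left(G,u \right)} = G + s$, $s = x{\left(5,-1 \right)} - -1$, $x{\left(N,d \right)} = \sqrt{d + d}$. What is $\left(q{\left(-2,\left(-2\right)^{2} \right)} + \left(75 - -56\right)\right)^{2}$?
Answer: $\left(130 + i \sqrt{2}\right)^{2} \approx 16898.0 + 367.7 i$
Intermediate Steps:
$x{\left(N,d \right)} = \sqrt{2} \sqrt{d}$ ($x{\left(N,d \right)} = \sqrt{2 d} = \sqrt{2} \sqrt{d}$)
$s = 1 + i \sqrt{2}$ ($s = \sqrt{2} \sqrt{-1} - -1 = \sqrt{2} i + 1 = i \sqrt{2} + 1 = 1 + i \sqrt{2} \approx 1.0 + 1.4142 i$)
$q{\left(G,u \right)} = 1 + G + i \sqrt{2}$ ($q{\left(G,u \right)} = G + \left(1 + i \sqrt{2}\right) = 1 + G + i \sqrt{2}$)
$\left(q{\left(-2,\left(-2\right)^{2} \right)} + \left(75 - -56\right)\right)^{2} = \left(\left(1 - 2 + i \sqrt{2}\right) + \left(75 - -56\right)\right)^{2} = \left(\left(-1 + i \sqrt{2}\right) + \left(75 + 56\right)\right)^{2} = \left(\left(-1 + i \sqrt{2}\right) + 131\right)^{2} = \left(130 + i \sqrt{2}\right)^{2}$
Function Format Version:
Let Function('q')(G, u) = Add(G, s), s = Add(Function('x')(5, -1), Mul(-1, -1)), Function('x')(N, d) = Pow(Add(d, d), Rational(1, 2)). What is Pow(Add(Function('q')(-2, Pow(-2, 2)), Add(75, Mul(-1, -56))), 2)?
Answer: Pow(Add(130, Mul(I, Pow(2, Rational(1, 2)))), 2) ≈ Add(16898., Mul(367.7, I))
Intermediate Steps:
Function('x')(N, d) = Mul(Pow(2, Rational(1, 2)), Pow(d, Rational(1, 2))) (Function('x')(N, d) = Pow(Mul(2, d), Rational(1, 2)) = Mul(Pow(2, Rational(1, 2)), Pow(d, Rational(1, 2))))
s = Add(1, Mul(I, Pow(2, Rational(1, 2)))) (s = Add(Mul(Pow(2, Rational(1, 2)), Pow(-1, Rational(1, 2))), Mul(-1, -1)) = Add(Mul(Pow(2, Rational(1, 2)), I), 1) = Add(Mul(I, Pow(2, Rational(1, 2))), 1) = Add(1, Mul(I, Pow(2, Rational(1, 2)))) ≈ Add(1.0000, Mul(1.4142, I)))
Function('q')(G, u) = Add(1, G, Mul(I, Pow(2, Rational(1, 2)))) (Function('q')(G, u) = Add(G, Add(1, Mul(I, Pow(2, Rational(1, 2))))) = Add(1, G, Mul(I, Pow(2, Rational(1, 2)))))
Pow(Add(Function('q')(-2, Pow(-2, 2)), Add(75, Mul(-1, -56))), 2) = Pow(Add(Add(1, -2, Mul(I, Pow(2, Rational(1, 2)))), Add(75, Mul(-1, -56))), 2) = Pow(Add(Add(-1, Mul(I, Pow(2, Rational(1, 2)))), Add(75, 56)), 2) = Pow(Add(Add(-1, Mul(I, Pow(2, Rational(1, 2)))), 131), 2) = Pow(Add(130, Mul(I, Pow(2, Rational(1, 2)))), 2)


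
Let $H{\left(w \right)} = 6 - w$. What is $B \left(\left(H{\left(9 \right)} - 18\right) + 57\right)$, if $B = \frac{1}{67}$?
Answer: $\frac{36}{67} \approx 0.53731$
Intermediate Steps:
$B = \frac{1}{67} \approx 0.014925$
$B \left(\left(H{\left(9 \right)} - 18\right) + 57\right) = \frac{\left(\left(6 - 9\right) - 18\right) + 57}{67} = \frac{\left(-3 - 18\right) + 57}{67} = \frac{-21 + 57}{67} = \frac{1}{67} \cdot 36 = \frac{36}{67}$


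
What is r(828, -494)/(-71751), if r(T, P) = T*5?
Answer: -1380/23917 ≈ -0.057700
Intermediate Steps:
r(T, P) = 5*T
r(828, -494)/(-71751) = (5*828)/(-71751) = 4140*(-1/71751) = -1380/23917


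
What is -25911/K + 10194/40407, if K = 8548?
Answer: -319949155/115133012 ≈ -2.7790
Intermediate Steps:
-25911/K + 10194/40407 = -25911/8548 + 10194/40407 = -25911*1/8548 + 10194*(1/40407) = -25911/8548 + 3398/13469 = -319949155/115133012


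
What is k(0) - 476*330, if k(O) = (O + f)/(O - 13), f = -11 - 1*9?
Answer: -2042020/13 ≈ -1.5708e+5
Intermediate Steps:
f = -20 (f = -11 - 9 = -20)
k(O) = (-20 + O)/(-13 + O) (k(O) = (O - 20)/(O - 13) = (-20 + O)/(-13 + O))
k(0) - 476*330 = (-20 + 0)/(-13 + 0) - 476*330 = -20/(-13) - 157080 = -1/13*(-20) - 157080 = 20/13 - 157080 = -2042020/13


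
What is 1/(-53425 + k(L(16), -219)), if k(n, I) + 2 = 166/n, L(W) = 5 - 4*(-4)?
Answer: -21/1121801 ≈ -1.8720e-5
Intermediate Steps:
L(W) = 21 (L(W) = 5 + 16 = 21)
k(n, I) = -2 + 166/n
1/(-53425 + k(L(16), -219)) = 1/(-53425 + (-2 + 166/21)) = 1/(-53425 + 124/21) = 1/(-1121801/21) = -21/1121801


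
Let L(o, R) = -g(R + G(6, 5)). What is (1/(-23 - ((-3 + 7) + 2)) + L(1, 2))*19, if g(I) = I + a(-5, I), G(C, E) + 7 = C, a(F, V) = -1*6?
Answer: 2736/29 ≈ 94.345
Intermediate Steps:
a(F, V) = -6
G(C, E) = -7 + C
g(I) = -6 + I (g(I) = I - 6 = -6 + I)
L(o, R) = 7 - R (L(o, R) = -(-6 + (R + (-7 + 6))) = -(-6 + (R - 1)) = -(-6 + (-1 + R)) = -(-7 + R) = 7 - R)
(1/(-23 - ((-3 + 7) + 2)) + L(1, 2))*19 = (1/(-23 - ((-3 + 7) + 2)) + (7 - 1*2))*19 = (1/(-23 - (4 + 2)) + (7 - 2))*19 = (1/(-23 - 1*6) + 5)*19 = (1/(-23 - 6) + 5)*19 = (1/(-29) + 5)*19 = (-1/29 + 5)*19 = (144/29)*19 = 2736/29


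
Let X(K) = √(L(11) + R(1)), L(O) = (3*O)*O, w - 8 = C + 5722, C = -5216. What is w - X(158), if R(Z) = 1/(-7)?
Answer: 514 - 2*√4445/7 ≈ 494.95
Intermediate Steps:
R(Z) = -⅐
w = 514 (w = 8 + (-5216 + 5722) = 8 + 506 = 514)
L(O) = 3*O²
X(K) = 2*√4445/7 (X(K) = √(3*11² - ⅐) = √(3*121 - ⅐) = √(363 - ⅐) = √(2540/7) = 2*√4445/7)
w - X(158) = 514 - 2*√4445/7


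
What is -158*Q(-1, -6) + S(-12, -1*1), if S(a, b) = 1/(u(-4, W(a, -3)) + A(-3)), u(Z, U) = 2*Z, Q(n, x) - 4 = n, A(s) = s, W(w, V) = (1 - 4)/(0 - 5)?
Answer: -5215/11 ≈ -474.09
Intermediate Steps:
W(w, V) = ⅗ (W(w, V) = -3/(-5) = -3*(-⅕) = ⅗)
Q(n, x) = 4 + n
S(a, b) = -1/11 (S(a, b) = 1/(2*(-4) - 3) = 1/(-8 - 3) = 1/(-11) = -1/11)
-158*Q(-1, -6) + S(-12, -1*1) = -158*(4 - 1) - 1/11 = -158*3 - 1/11 = -474 - 1/11 = -5215/11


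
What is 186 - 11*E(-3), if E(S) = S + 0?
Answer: 219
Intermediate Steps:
E(S) = S
186 - 11*E(-3) = 186 - 11*(-3) = 186 + 33 = 219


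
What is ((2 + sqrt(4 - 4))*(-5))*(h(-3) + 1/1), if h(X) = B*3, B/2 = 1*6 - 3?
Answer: -190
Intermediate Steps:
B = 6 (B = 2*(1*6 - 3) = 2*(6 - 3) = 2*3 = 6)
h(X) = 18 (h(X) = 6*3 = 18)
((2 + sqrt(4 - 4))*(-5))*(h(-3) + 1/1) = ((2 + sqrt(4 - 4))*(-5))*(18 + 1/1) = ((2 + sqrt(0))*(-5))*(18 + 1) = ((2 + 0)*(-5))*19 = (2*(-5))*19 = -10*19 = -190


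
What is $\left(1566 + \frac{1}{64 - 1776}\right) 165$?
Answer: $\frac{442363515}{1712} \approx 2.5839 \cdot 10^{5}$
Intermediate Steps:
$\left(1566 + \frac{1}{64 - 1776}\right) 165 = \left(1566 + \frac{1}{-1712}\right) 165 = \left(1566 - \frac{1}{1712}\right) 165 = \frac{2680991}{1712} \cdot 165 = \frac{442363515}{1712}$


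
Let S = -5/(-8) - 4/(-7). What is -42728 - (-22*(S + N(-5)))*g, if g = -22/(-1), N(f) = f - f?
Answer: -590085/14 ≈ -42149.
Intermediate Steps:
N(f) = 0
S = 67/56 (S = -5*(-⅛) - 4*(-⅐) = 5/8 + 4/7 = 67/56 ≈ 1.1964)
g = 22 (g = -22*(-1) = 22)
-42728 - (-22*(S + N(-5)))*g = -42728 - (-22*(67/56 + 0))*22 = -42728 - (-22*67/56)*22 = -42728 - (-737)*22/28 = -42728 - 1*(-8107/14) = -42728 + 8107/14 = -590085/14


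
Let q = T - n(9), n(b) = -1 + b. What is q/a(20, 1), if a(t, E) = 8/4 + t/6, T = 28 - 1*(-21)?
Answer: 123/16 ≈ 7.6875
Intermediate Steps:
T = 49 (T = 28 + 21 = 49)
a(t, E) = 2 + t/6 (a(t, E) = 8*(1/4) + t*(1/6) = 2 + t/6)
q = 41 (q = 49 - (-1 + 9) = 49 - 1*8 = 49 - 8 = 41)
q/a(20, 1) = 41/(2 + (1/6)*20) = 41/(2 + 10/3) = 41/(16/3) = (3/16)*41 = 123/16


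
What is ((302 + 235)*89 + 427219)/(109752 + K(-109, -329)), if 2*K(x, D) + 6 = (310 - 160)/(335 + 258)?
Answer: 70420529/16270308 ≈ 4.3282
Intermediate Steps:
K(x, D) = -1704/593 (K(x, D) = -3 + ((310 - 160)/(335 + 258))/2 = -3 + (150/593)/2 = -3 + (150*(1/593))/2 = -3 + (½)*(150/593) = -3 + 75/593 = -1704/593)
((302 + 235)*89 + 427219)/(109752 + K(-109, -329)) = ((302 + 235)*89 + 427219)/(109752 - 1704/593) = (537*89 + 427219)/(65081232/593) = (47793 + 427219)*(593/65081232) = 475012*(593/65081232) = 70420529/16270308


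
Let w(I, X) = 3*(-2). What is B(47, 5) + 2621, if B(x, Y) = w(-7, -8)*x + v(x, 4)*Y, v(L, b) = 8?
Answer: 2379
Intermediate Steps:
w(I, X) = -6
B(x, Y) = -6*x + 8*Y
B(47, 5) + 2621 = (-6*47 + 8*5) + 2621 = (-282 + 40) + 2621 = -242 + 2621 = 2379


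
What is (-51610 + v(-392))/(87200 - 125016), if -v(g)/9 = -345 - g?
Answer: 52033/37816 ≈ 1.3760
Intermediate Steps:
v(g) = 3105 + 9*g (v(g) = -9*(-345 - g) = 3105 + 9*g)
(-51610 + v(-392))/(87200 - 125016) = (-51610 + (3105 + 9*(-392)))/(87200 - 125016) = (-51610 + (3105 - 3528))/(-37816) = (-51610 - 423)*(-1/37816) = -52033*(-1/37816) = 52033/37816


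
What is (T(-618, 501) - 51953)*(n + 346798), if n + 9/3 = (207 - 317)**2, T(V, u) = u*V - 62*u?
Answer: -140914020535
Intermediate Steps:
T(V, u) = -62*u + V*u (T(V, u) = V*u - 62*u = -62*u + V*u)
n = 12097 (n = -3 + (207 - 317)**2 = -3 + (-110)**2 = -3 + 12100 = 12097)
(T(-618, 501) - 51953)*(n + 346798) = (501*(-62 - 618) - 51953)*(12097 + 346798) = (501*(-680) - 51953)*358895 = (-340680 - 51953)*358895 = -392633*358895 = -140914020535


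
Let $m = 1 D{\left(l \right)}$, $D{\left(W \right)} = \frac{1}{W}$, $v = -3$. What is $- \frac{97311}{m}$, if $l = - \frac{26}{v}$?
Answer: $-843362$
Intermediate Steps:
$l = \frac{26}{3}$ ($l = - \frac{26}{-3} = \left(-26\right) \left(- \frac{1}{3}\right) = \frac{26}{3} \approx 8.6667$)
$m = \frac{3}{26}$ ($m = 1 \frac{1}{\frac{26}{3}} = 1 \cdot \frac{3}{26} = \frac{3}{26} \approx 0.11538$)
$- \frac{97311}{m} = - \frac{97311}{\frac{3}{26}} = \left(-97311\right) \frac{26}{3} = -843362$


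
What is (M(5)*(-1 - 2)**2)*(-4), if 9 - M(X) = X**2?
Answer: 576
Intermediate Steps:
M(X) = 9 - X**2
(M(5)*(-1 - 2)**2)*(-4) = ((9 - 1*5**2)*(-1 - 2)**2)*(-4) = ((9 - 1*25)*(-3)**2)*(-4) = ((9 - 25)*9)*(-4) = -16*9*(-4) = -144*(-4) = 576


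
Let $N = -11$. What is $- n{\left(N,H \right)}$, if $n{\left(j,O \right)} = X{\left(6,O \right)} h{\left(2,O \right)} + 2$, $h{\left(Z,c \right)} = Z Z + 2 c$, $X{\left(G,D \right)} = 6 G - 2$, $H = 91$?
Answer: $-6326$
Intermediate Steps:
$X{\left(G,D \right)} = -2 + 6 G$
$h{\left(Z,c \right)} = Z^{2} + 2 c$
$n{\left(j,O \right)} = 138 + 68 O$ ($n{\left(j,O \right)} = \left(-2 + 6 \cdot 6\right) \left(2^{2} + 2 O\right) + 2 = \left(-2 + 36\right) \left(4 + 2 O\right) + 2 = 34 \left(4 + 2 O\right) + 2 = \left(136 + 68 O\right) + 2 = 138 + 68 O$)
$- n{\left(N,H \right)} = - (138 + 68 \cdot 91) = - (138 + 6188) = \left(-1\right) 6326 = -6326$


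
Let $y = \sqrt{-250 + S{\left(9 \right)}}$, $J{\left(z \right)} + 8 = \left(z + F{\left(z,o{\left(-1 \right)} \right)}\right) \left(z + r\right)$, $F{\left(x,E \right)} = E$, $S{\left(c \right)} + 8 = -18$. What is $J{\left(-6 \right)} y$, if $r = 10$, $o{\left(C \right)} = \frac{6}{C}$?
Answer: $- 112 i \sqrt{69} \approx - 930.34 i$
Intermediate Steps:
$S{\left(c \right)} = -26$ ($S{\left(c \right)} = -8 - 18 = -26$)
$J{\left(z \right)} = -8 + \left(-6 + z\right) \left(10 + z\right)$ ($J{\left(z \right)} = -8 + \left(z + \frac{6}{-1}\right) \left(z + 10\right) = -8 + \left(z + 6 \left(-1\right)\right) \left(10 + z\right) = -8 + \left(z - 6\right) \left(10 + z\right) = -8 + \left(-6 + z\right) \left(10 + z\right)$)
$y = 2 i \sqrt{69}$ ($y = \sqrt{-250 - 26} = \sqrt{-276} = 2 i \sqrt{69} \approx 16.613 i$)
$J{\left(-6 \right)} y = \left(-68 + \left(-6\right)^{2} + 4 \left(-6\right)\right) 2 i \sqrt{69} = \left(-68 + 36 - 24\right) 2 i \sqrt{69} = - 56 \cdot 2 i \sqrt{69} = - 112 i \sqrt{69}$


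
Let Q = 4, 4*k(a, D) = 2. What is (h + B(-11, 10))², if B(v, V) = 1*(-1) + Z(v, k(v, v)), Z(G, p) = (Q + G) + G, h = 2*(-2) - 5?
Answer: 784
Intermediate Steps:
k(a, D) = ½ (k(a, D) = (¼)*2 = ½)
h = -9 (h = -4 - 5 = -9)
Z(G, p) = 4 + 2*G (Z(G, p) = (4 + G) + G = 4 + 2*G)
B(v, V) = 3 + 2*v (B(v, V) = 1*(-1) + (4 + 2*v) = -1 + (4 + 2*v) = 3 + 2*v)
(h + B(-11, 10))² = (-9 + (3 + 2*(-11)))² = (-9 + (3 - 22))² = (-9 - 19)² = (-28)² = 784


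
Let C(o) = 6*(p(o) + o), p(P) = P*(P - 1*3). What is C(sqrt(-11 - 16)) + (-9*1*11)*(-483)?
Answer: 47655 - 36*I*sqrt(3) ≈ 47655.0 - 62.354*I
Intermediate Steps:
p(P) = P*(-3 + P) (p(P) = P*(P - 3) = P*(-3 + P))
C(o) = 6*o + 6*o*(-3 + o) (C(o) = 6*(o*(-3 + o) + o) = 6*(o + o*(-3 + o)) = 6*o + 6*o*(-3 + o))
C(sqrt(-11 - 16)) + (-9*1*11)*(-483) = 6*sqrt(-11 - 16)*(-2 + sqrt(-11 - 16)) + (-9*1*11)*(-483) = 6*sqrt(-27)*(-2 + sqrt(-27)) - 9*11*(-483) = 6*(3*I*sqrt(3))*(-2 + 3*I*sqrt(3)) - 99*(-483) = 18*I*sqrt(3)*(-2 + 3*I*sqrt(3)) + 47817 = 47817 + 18*I*sqrt(3)*(-2 + 3*I*sqrt(3))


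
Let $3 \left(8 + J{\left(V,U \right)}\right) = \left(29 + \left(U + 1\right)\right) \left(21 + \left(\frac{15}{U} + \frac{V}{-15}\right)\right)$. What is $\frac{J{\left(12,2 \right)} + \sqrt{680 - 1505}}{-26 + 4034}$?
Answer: $\frac{539}{7515} + \frac{5 i \sqrt{33}}{4008} \approx 0.071723 + 0.0071664 i$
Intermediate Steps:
$J{\left(V,U \right)} = -8 + \frac{\left(30 + U\right) \left(21 + \frac{15}{U} - \frac{V}{15}\right)}{3}$ ($J{\left(V,U \right)} = -8 + \frac{\left(29 + \left(U + 1\right)\right) \left(21 + \left(\frac{15}{U} + \frac{V}{-15}\right)\right)}{3} = -8 + \frac{\left(29 + \left(1 + U\right)\right) \left(21 + \left(\frac{15}{U} + V \left(- \frac{1}{15}\right)\right)\right)}{3} = -8 + \frac{\left(30 + U\right) \left(21 - \left(- \frac{15}{U} + \frac{V}{15}\right)\right)}{3} = -8 + \frac{\left(30 + U\right) \left(21 + \frac{15}{U} - \frac{V}{15}\right)}{3}$)
$\frac{J{\left(12,2 \right)} + \sqrt{680 - 1505}}{-26 + 4034} = \frac{\frac{6750 - 2 \left(-9315 - 630 + 30 \cdot 12 + 2 \cdot 12\right)}{45 \cdot 2} + \sqrt{680 - 1505}}{-26 + 4034} = \frac{\frac{1}{45} \cdot \frac{1}{2} \left(6750 - 2 \left(-9315 - 630 + 360 + 24\right)\right) + \sqrt{-825}}{4008} = \left(\frac{1}{45} \cdot \frac{1}{2} \left(6750 - 2 \left(-9561\right)\right) + 5 i \sqrt{33}\right) \frac{1}{4008} = \left(\frac{1}{45} \cdot \frac{1}{2} \left(6750 + 19122\right) + 5 i \sqrt{33}\right) \frac{1}{4008} = \left(\frac{1}{45} \cdot \frac{1}{2} \cdot 25872 + 5 i \sqrt{33}\right) \frac{1}{4008} = \left(\frac{4312}{15} + 5 i \sqrt{33}\right) \frac{1}{4008} = \frac{539}{7515} + \frac{5 i \sqrt{33}}{4008}$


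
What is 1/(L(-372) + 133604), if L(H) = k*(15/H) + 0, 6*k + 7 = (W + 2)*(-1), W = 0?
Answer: 248/33133807 ≈ 7.4848e-6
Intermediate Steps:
k = -3/2 (k = -7/6 + ((0 + 2)*(-1))/6 = -7/6 + (2*(-1))/6 = -7/6 + (1/6)*(-2) = -7/6 - 1/3 = -3/2 ≈ -1.5000)
L(H) = -45/(2*H) (L(H) = -45/(2*H) + 0 = -45/(2*H))
1/(L(-372) + 133604) = 1/(-45/2/(-372) + 133604) = 1/(-45/2*(-1/372) + 133604) = 1/(15/248 + 133604) = 1/(33133807/248) = 248/33133807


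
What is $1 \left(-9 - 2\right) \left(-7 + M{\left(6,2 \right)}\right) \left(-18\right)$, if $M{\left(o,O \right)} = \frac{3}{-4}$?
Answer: $- \frac{3069}{2} \approx -1534.5$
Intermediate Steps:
$M{\left(o,O \right)} = - \frac{3}{4}$ ($M{\left(o,O \right)} = 3 \left(- \frac{1}{4}\right) = - \frac{3}{4}$)
$1 \left(-9 - 2\right) \left(-7 + M{\left(6,2 \right)}\right) \left(-18\right) = 1 \left(-9 - 2\right) \left(-7 - \frac{3}{4}\right) \left(-18\right) = 1 \left(\left(-11\right) \left(- \frac{31}{4}\right)\right) \left(-18\right) = 1 \cdot \frac{341}{4} \left(-18\right) = \frac{341}{4} \left(-18\right) = - \frac{3069}{2}$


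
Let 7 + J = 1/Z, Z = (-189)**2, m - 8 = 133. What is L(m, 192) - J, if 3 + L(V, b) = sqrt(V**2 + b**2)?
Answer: 142883/35721 + 3*sqrt(6305) ≈ 242.21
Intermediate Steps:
m = 141 (m = 8 + 133 = 141)
Z = 35721
L(V, b) = -3 + sqrt(V**2 + b**2)
J = -250046/35721 (J = -7 + 1/35721 = -250046/35721 ≈ -7.0000)
L(m, 192) - J = (-3 + sqrt(141**2 + 192**2)) - 1*(-250046/35721) = (-3 + sqrt(19881 + 36864)) + 250046/35721 = (-3 + sqrt(56745)) + 250046/35721 = (-3 + 3*sqrt(6305)) + 250046/35721 = 142883/35721 + 3*sqrt(6305)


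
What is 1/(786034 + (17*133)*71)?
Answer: 1/946565 ≈ 1.0565e-6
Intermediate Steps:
1/(786034 + (17*133)*71) = 1/(786034 + 2261*71) = 1/(786034 + 160531) = 1/946565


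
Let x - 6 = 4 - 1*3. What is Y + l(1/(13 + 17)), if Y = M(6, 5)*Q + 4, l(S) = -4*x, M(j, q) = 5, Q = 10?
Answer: 26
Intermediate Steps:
x = 7 (x = 6 + (4 - 1*3) = 6 + (4 - 3) = 6 + 1 = 7)
l(S) = -28 (l(S) = -4*7 = -28)
Y = 54 (Y = 5*10 + 4 = 50 + 4 = 54)
Y + l(1/(13 + 17)) = 54 - 28 = 26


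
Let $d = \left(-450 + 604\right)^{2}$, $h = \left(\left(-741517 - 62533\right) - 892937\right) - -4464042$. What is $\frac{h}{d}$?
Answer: $\frac{2767055}{23716} \approx 116.67$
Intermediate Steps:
$h = 2767055$ ($h = \left(-804050 - 892937\right) + 4464042 = -1696987 + 4464042 = 2767055$)
$d = 23716$ ($d = 154^{2} = 23716$)
$\frac{h}{d} = \frac{2767055}{23716}$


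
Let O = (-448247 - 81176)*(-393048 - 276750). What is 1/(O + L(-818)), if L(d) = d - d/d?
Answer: 1/354606465735 ≈ 2.8200e-12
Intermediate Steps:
L(d) = -1 + d (L(d) = d - 1*1 = d - 1 = -1 + d)
O = 354606466554 (O = -529423*(-669798) = 354606466554)
1/(O + L(-818)) = 1/(354606466554 + (-1 - 818)) = 1/(354606466554 - 819) = 1/354606465735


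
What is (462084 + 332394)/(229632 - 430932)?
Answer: -132413/33550 ≈ -3.9467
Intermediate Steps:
(462084 + 332394)/(229632 - 430932) = 794478/(-201300) = 794478*(-1/201300) = -132413/33550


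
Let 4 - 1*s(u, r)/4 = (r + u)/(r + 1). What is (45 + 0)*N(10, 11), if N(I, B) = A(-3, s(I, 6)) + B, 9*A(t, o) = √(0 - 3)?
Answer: 495 + 5*I*√3 ≈ 495.0 + 8.6602*I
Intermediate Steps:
s(u, r) = 16 - 4*(r + u)/(1 + r) (s(u, r) = 16 - 4*(r + u)/(r + 1) = 16 - 4*(r + u)/(1 + r))
A(t, o) = I*√3/9 (A(t, o) = √(0 - 3)/9 = √(-3)/9 = (I*√3)/9 = I*√3/9)
N(I, B) = B + I*√3/9 (N(I, B) = I*√3/9 + B = B + I*√3/9)
(45 + 0)*N(10, 11) = (45 + 0)*(11 + I*√3/9) = 45*(11 + I*√3/9) = 495 + 5*I*√3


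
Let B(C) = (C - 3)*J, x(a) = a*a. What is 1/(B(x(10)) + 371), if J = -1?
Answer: 1/274 ≈ 0.0036496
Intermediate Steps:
x(a) = a²
B(C) = 3 - C (B(C) = (C - 3)*(-1) = (-3 + C)*(-1) = 3 - C)
1/(B(x(10)) + 371) = 1/((3 - 1*10²) + 371) = 1/((3 - 1*100) + 371) = 1/((3 - 100) + 371) = 1/(-97 + 371) = 1/274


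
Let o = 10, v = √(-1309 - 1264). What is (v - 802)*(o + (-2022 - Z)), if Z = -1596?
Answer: 333632 - 416*I*√2573 ≈ 3.3363e+5 - 21102.0*I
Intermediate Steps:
v = I*√2573 (v = √(-2573) = I*√2573 ≈ 50.725*I)
(v - 802)*(o + (-2022 - Z)) = (I*√2573 - 802)*(10 + (-2022 - 1*(-1596))) = (-802 + I*√2573)*(10 + (-2022 + 1596)) = (-802 + I*√2573)*(10 - 426) = (-802 + I*√2573)*(-416) = 333632 - 416*I*√2573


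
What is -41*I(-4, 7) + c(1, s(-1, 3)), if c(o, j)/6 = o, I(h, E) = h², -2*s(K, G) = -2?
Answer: -650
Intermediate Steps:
s(K, G) = 1 (s(K, G) = -½*(-2) = 1)
c(o, j) = 6*o
-41*I(-4, 7) + c(1, s(-1, 3)) = -41*(-4)² + 6*1 = -41*16 + 6 = -656 + 6 = -650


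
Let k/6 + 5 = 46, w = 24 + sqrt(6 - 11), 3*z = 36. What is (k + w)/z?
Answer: 45/2 + I*sqrt(5)/12 ≈ 22.5 + 0.18634*I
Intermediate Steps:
z = 12 (z = (1/3)*36 = 12)
w = 24 + I*sqrt(5) (w = 24 + sqrt(-5) = 24 + I*sqrt(5) ≈ 24.0 + 2.2361*I)
k = 246 (k = -30 + 6*46 = -30 + 276 = 246)
(k + w)/z = (246 + (24 + I*sqrt(5)))/12 = (270 + I*sqrt(5))/12 = 45/2 + I*sqrt(5)/12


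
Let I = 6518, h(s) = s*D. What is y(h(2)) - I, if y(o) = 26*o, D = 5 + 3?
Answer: -6102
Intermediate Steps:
D = 8
h(s) = 8*s (h(s) = s*8 = 8*s)
y(h(2)) - I = 26*(8*2) - 1*6518 = 26*16 - 6518 = 416 - 6518 = -6102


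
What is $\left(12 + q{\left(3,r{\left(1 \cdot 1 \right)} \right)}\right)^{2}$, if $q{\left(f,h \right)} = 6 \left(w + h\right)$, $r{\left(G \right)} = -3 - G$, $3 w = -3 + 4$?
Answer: $100$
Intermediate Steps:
$w = \frac{1}{3}$ ($w = \frac{-3 + 4}{3} = \frac{1}{3} \cdot 1 = \frac{1}{3} \approx 0.33333$)
$q{\left(f,h \right)} = 2 + 6 h$ ($q{\left(f,h \right)} = 6 \left(\frac{1}{3} + h\right) = 2 + 6 h$)
$\left(12 + q{\left(3,r{\left(1 \cdot 1 \right)} \right)}\right)^{2} = \left(12 + \left(2 + 6 \left(-3 - 1 \cdot 1\right)\right)\right)^{2} = \left(12 + \left(2 + 6 \left(-3 - 1\right)\right)\right)^{2} = \left(12 + \left(2 + 6 \left(-4\right)\right)\right)^{2} = \left(12 + \left(2 - 24\right)\right)^{2} = \left(12 - 22\right)^{2} = \left(-10\right)^{2} = 100$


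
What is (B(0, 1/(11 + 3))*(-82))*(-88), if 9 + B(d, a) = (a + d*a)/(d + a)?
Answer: -57728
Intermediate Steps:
B(d, a) = -9 + (a + a*d)/(a + d) (B(d, a) = -9 + (a + d*a)/(d + a) = -9 + (a + a*d)/(a + d))
(B(0, 1/(11 + 3))*(-82))*(-88) = (((-9*0 - 8/(11 + 3) + 0/(11 + 3))/(1/(11 + 3) + 0))*(-82))*(-88) = (((0 - 8/14 + 0/14)/(1/14 + 0))*(-82))*(-88) = (((0 - 8*1/14 + (1/14)*0)/(1/14 + 0))*(-82))*(-88) = (((0 - 4/7 + 0)/(1/14))*(-82))*(-88) = ((14*(-4/7))*(-82))*(-88) = -8*(-82)*(-88) = 656*(-88) = -57728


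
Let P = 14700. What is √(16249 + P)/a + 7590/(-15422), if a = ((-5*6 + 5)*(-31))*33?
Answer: -345/701 + √30949/25575 ≈ -0.48528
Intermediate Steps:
a = 25575 (a = ((-30 + 5)*(-31))*33 = -25*(-31)*33 = 775*33 = 25575)
√(16249 + P)/a + 7590/(-15422) = √(16249 + 14700)/25575 + 7590/(-15422) = √30949*(1/25575) + 7590*(-1/15422) = √30949/25575 - 345/701 = -345/701 + √30949/25575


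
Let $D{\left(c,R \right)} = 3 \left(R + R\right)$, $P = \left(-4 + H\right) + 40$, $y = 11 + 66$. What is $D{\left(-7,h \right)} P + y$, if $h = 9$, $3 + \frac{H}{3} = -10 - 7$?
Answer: $-1219$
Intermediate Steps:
$y = 77$
$H = -60$ ($H = -9 + 3 \left(-10 - 7\right) = -9 + 3 \left(-17\right) = -9 - 51 = -60$)
$P = -24$ ($P = \left(-4 - 60\right) + 40 = -64 + 40 = -24$)
$D{\left(c,R \right)} = 6 R$ ($D{\left(c,R \right)} = 3 \cdot 2 R = 6 R$)
$D{\left(-7,h \right)} P + y = 6 \cdot 9 \left(-24\right) + 77 = 54 \left(-24\right) + 77 = -1296 + 77 = -1219$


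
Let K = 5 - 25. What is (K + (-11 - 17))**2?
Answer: 2304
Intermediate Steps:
K = -20
(K + (-11 - 17))**2 = (-20 + (-11 - 17))**2 = (-20 - 28)**2 = (-48)**2 = 2304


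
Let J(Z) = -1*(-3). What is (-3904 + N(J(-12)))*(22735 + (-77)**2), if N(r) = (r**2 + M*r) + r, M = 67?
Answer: -105798824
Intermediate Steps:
J(Z) = 3
N(r) = r**2 + 68*r (N(r) = (r**2 + 67*r) + r = r**2 + 68*r)
(-3904 + N(J(-12)))*(22735 + (-77)**2) = (-3904 + 3*(68 + 3))*(22735 + (-77)**2) = (-3904 + 3*71)*(22735 + 5929) = (-3904 + 213)*28664 = -3691*28664 = -105798824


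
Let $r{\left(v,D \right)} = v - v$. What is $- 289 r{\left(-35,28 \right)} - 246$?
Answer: $-246$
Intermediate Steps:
$r{\left(v,D \right)} = 0$
$- 289 r{\left(-35,28 \right)} - 246 = \left(-289\right) 0 - 246 = 0 - 246 = -246$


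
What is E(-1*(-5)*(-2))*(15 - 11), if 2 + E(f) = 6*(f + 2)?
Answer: -200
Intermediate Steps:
E(f) = 10 + 6*f (E(f) = -2 + 6*(f + 2) = -2 + 6*(2 + f) = -2 + (12 + 6*f) = 10 + 6*f)
E(-1*(-5)*(-2))*(15 - 11) = (10 + 6*(-1*(-5)*(-2)))*(15 - 11) = (10 + 6*(5*(-2)))*4 = (10 + 6*(-10))*4 = (10 - 60)*4 = -50*4 = -200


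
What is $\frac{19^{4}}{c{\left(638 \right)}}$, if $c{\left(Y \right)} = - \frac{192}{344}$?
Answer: $- \frac{5603803}{24} \approx -2.3349 \cdot 10^{5}$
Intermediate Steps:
$c{\left(Y \right)} = - \frac{24}{43}$ ($c{\left(Y \right)} = \left(-192\right) \frac{1}{344} = - \frac{24}{43}$)
$\frac{19^{4}}{c{\left(638 \right)}} = \frac{19^{4}}{- \frac{24}{43}} = 130321 \left(- \frac{43}{24}\right) = - \frac{5603803}{24}$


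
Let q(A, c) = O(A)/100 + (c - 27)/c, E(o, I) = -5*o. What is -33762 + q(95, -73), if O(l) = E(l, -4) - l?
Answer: -24649421/730 ≈ -33766.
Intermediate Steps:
O(l) = -6*l (O(l) = -5*l - l = -6*l)
q(A, c) = -3*A/50 + (-27 + c)/c (q(A, c) = -6*A/100 + (c - 27)/c = -6*A*(1/100) + (-27 + c)/c = -3*A/50 + (-27 + c)/c)
-33762 + q(95, -73) = -33762 + (1 - 27/(-73) - 3/50*95) = -33762 + (1 - 27*(-1/73) - 57/10) = -33762 + (1 + 27/73 - 57/10) = -33762 - 3161/730 = -24649421/730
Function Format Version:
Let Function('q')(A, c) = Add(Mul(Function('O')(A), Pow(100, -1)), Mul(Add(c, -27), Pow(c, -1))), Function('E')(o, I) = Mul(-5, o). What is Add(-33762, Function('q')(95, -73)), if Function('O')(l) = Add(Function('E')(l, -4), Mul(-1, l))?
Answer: Rational(-24649421, 730) ≈ -33766.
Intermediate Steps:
Function('O')(l) = Mul(-6, l) (Function('O')(l) = Add(Mul(-5, l), Mul(-1, l)) = Mul(-6, l))
Function('q')(A, c) = Add(Mul(Rational(-3, 50), A), Mul(Pow(c, -1), Add(-27, c))) (Function('q')(A, c) = Add(Mul(Mul(-6, A), Pow(100, -1)), Mul(Add(c, -27), Pow(c, -1))) = Add(Mul(Mul(-6, A), Rational(1, 100)), Mul(Add(-27, c), Pow(c, -1))) = Add(Mul(Rational(-3, 50), A), Mul(Pow(c, -1), Add(-27, c))))
Add(-33762, Function('q')(95, -73)) = Add(-33762, Add(1, Mul(-27, Pow(-73, -1)), Mul(Rational(-3, 50), 95))) = Add(-33762, Add(1, Mul(-27, Rational(-1, 73)), Rational(-57, 10))) = Add(-33762, Add(1, Rational(27, 73), Rational(-57, 10))) = Add(-33762, Rational(-3161, 730)) = Rational(-24649421, 730)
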